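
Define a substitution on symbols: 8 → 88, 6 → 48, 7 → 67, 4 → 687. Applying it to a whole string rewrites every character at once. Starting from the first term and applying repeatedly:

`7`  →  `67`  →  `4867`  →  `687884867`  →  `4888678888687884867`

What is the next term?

6878888884867888888884888678888687884867

φ(4888678888687884867) expands symbol-by-symbol to 687 88 88 88 48 67 88 88 88 88 48 88 67 88 88 687 88 48 67; joining the 19 pieces gives the next term.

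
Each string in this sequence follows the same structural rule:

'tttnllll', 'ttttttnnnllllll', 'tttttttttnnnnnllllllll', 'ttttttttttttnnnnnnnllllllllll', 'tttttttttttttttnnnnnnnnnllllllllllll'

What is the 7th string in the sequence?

tttttttttttttttttttttnnnnnnnnnnnnnllllllllllllllll

Term n consists of 3n t's, followed by 2n-1 n's, followed by 2n+2 l's (n = 1, 2, …).
For term 7, n = 7, so the run lengths are 21, 13, 16.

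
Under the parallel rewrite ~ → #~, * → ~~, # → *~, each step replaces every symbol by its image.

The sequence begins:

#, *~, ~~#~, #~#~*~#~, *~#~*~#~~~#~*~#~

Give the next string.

φ(*~#~*~#~~~#~*~#~) expands symbol-by-symbol to ~~ #~ *~ #~ ~~ #~ *~ #~ #~ #~ *~ #~ ~~ #~ *~ #~; joining the 16 pieces gives the next term.

~~#~*~#~~~#~*~#~#~#~*~#~~~#~*~#~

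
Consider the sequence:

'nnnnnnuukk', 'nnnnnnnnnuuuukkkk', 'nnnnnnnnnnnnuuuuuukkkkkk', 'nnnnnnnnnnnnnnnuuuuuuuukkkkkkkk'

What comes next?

Each string has the form n^{3n} u^{2n-2} k^{2n-2}, where the shown terms are n = 2, 3, 4, 5.
Setting n = 6 gives 18, 10, 10 characters in each block.

nnnnnnnnnnnnnnnnnnuuuuuuuuuukkkkkkkkkk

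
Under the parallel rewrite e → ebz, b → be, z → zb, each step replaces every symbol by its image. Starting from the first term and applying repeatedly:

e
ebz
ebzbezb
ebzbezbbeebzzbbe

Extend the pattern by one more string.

Replace each of the 16 characters of ebzbezbbeebzzbbe in place — ebz be zb be ebz zb be be ebz ebz be zb zb be be ebz — and concatenate.

ebzbezbbeebzzbbebeebzebzbezbzbbebeebz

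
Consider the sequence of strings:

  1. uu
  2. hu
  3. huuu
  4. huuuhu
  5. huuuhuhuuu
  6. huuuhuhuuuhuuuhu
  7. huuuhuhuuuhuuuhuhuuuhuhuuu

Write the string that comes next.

huuuhuhuuuhuuuhuhuuuhuhuuuhuuuhuhuuuhuuuhu

This is a Fibonacci-style word recurrence s(k) = s(k−1)·s(k−2): e.g. hu·uu = huuu.
So term 8 is huuuhuhuuuhuuuhuhuuuhuhuuu·huuuhuhuuuhuuuhu.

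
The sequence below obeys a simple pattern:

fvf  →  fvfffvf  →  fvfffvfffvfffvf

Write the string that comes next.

fvfffvfffvfffvfffvfffvfffvfffvf

Every step duplicates the string with 'f' between the halves.
So the next term is two copies of fvfffvfffvfffvf with 'f' between the halves.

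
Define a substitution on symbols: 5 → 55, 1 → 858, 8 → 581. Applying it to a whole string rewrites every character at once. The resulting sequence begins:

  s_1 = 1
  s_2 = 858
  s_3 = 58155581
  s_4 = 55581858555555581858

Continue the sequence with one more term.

555555581858581555815555555555555558185858155581

φ(55581858555555581858) expands symbol-by-symbol to 55 55 55 581 858 581 55 581 55 55 55 55 55 55 55 581 858 581 55 581; joining the 20 pieces gives the next term.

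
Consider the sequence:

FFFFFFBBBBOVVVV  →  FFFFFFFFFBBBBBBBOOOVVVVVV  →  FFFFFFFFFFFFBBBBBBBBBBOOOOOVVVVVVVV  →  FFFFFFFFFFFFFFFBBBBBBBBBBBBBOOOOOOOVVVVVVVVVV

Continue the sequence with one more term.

FFFFFFFFFFFFFFFFFFBBBBBBBBBBBBBBBBOOOOOOOOOVVVVVVVVVVVV

Term n consists of 3n+3 F's, followed by 3n+1 B's, followed by 2n-1 O's, followed by 2n+2 V's (n = 1, 2, …).
Setting n = 5 gives 18, 16, 9, 12 characters in each block.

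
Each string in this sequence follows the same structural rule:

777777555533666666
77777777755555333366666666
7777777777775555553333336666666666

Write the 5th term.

Reading off run lengths: 7 runs 6, 9, 12; 5 runs 4, 5, 6; 3 runs 2, 4, 6; 6 runs 6, 8, 10 — each is linear in n, where the shown terms are n = 2, 3, 4.
At n = 6 the blocks have lengths 18, 8, 10, 14.

77777777777777777755555555333333333366666666666666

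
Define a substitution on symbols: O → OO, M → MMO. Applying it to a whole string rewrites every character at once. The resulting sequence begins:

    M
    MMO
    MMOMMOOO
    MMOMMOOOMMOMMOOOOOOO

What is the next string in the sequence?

MMOMMOOOMMOMMOOOOOOOMMOMMOOOMMOMMOOOOOOOOOOOOOOO

Applying the rule to each of the 20 symbols of MMOMMOOOMMOMMOOOOOOO gives the pieces MMO MMO OO MMO MMO OO OO OO MMO MMO OO MMO MMO OO OO OO OO OO OO OO, which concatenate to the answer.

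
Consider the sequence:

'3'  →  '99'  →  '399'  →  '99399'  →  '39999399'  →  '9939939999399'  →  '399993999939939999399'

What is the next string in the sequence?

9939939999399399993999939939999399

Each term (from the third on) is the two preceding terms concatenated in order: term 3 = 3·99 = 399.
So term 8 is 9939939999399·399993999939939999399.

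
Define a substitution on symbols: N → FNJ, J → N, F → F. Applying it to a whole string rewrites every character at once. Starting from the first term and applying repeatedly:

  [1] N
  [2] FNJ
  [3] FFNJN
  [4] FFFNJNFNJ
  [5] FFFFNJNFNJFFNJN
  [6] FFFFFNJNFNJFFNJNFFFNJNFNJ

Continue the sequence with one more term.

φ(FFFFFNJNFNJFFNJNFFFNJNFNJ) expands symbol-by-symbol to F F F F F FNJ N FNJ F FNJ N F F FNJ N FNJ F F F FNJ N FNJ F FNJ N; joining the 25 pieces gives the next term.

FFFFFFNJNFNJFFNJNFFFNJNFNJFFFFNJNFNJFFNJN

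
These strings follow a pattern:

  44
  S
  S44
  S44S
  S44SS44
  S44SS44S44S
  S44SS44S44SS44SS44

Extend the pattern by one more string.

Each term (from the third on) is the previous term followed by the one before it: term 3 = S·44 = S44.
The next term joins S44SS44S44SS44SS44 and S44SS44S44S.

S44SS44S44SS44SS44S44SS44S44S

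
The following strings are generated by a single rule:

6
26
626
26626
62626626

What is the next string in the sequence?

2662662626626

From term 3 onward, concatenate the second-to-last term with the last: 6·26 = 626, 26·626 = 26626, …
Continuing: 26626 · 62626626 gives term 6.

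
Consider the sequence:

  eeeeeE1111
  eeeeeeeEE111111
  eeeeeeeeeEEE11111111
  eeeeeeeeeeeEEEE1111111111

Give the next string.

Reading off run lengths: e runs 5, 7, 9, 11; E runs 1, 2, 3, 4; 1 runs 4, 6, 8, 10 — each is linear in n, where the shown terms are n = 2, 3, 4, 5.
At n = 6 the blocks have lengths 13, 5, 12.

eeeeeeeeeeeeeEEEEE111111111111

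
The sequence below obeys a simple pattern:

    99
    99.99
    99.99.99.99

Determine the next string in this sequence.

s(k+1) = s(k)·.·s(k) — each term doubles the last with '.' between the halves.
Doubling 99.99.99.99 with '.' between the halves:

99.99.99.99.99.99.99.99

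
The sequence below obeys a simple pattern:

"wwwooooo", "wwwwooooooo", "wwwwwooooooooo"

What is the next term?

wwwwwwooooooooooo

Reading off run lengths: w runs 3, 4, 5; o runs 5, 7, 9 — each is linear in n, where the shown terms are n = 2, 3, 4.
For the next term, n = 5, so the run lengths are 6, 11.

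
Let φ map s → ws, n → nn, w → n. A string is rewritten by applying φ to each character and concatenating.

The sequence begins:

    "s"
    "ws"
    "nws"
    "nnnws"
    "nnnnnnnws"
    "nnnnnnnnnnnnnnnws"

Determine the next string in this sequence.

Rewriting the 17 symbols of nnnnnnnnnnnnnnnws one by one yields nn nn nn nn nn nn nn nn nn nn nn nn nn nn nn n ws; concatenated:

nnnnnnnnnnnnnnnnnnnnnnnnnnnnnnnws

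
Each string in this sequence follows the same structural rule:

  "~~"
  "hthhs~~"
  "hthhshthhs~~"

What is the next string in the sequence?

Each term is the previous one with hthhs prepended.
So the next term is hthhs·hthhshthhs~~.

hthhshthhshthhs~~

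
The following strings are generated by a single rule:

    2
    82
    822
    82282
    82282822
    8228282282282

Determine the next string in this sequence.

From term 3 onward, concatenate the last term with the second-to-last: 82·2 = 822, 822·82 = 82282, …
The next term joins 8228282282282 and 82282822.

822828228228282282822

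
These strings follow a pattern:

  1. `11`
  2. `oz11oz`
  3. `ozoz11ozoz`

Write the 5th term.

ozozozoz11ozozozoz

Each term wraps the previous one in oz on the left and oz on the right.
From ozoz11ozoz, 2 further steps: ozoz11ozoz → ozozoz11ozozoz → (answer).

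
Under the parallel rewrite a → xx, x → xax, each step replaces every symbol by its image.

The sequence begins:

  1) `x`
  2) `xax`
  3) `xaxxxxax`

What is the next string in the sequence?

xaxxxxaxxaxxaxxaxxxxax

Expanding xaxxxxax: x→xax, a→xx, x→xax, x→xax, x→xax, x→xax, a→xx, x→xax. Concatenated: xax xx xax xax xax xax xx xax.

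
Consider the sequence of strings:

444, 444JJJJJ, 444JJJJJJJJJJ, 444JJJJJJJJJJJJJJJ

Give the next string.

444JJJJJJJJJJJJJJJJJJJJ

Each term is the previous one with JJJJJ appended.
One more step from 444JJJJJJJJJJJJJJJ gives the answer.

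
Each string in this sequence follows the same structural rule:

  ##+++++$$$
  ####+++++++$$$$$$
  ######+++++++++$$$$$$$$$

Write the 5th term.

##########+++++++++++++$$$$$$$$$$$$$$$

The n-th term is 2n #'s then 2n+3 +'s then 3n $'s (n = 1, 2, …).
Setting n = 5 gives 10, 13, 15 characters in each block.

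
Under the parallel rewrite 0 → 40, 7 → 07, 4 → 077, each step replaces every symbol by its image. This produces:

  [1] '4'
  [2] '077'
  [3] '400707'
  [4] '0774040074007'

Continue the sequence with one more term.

40070707740077404007077404007

φ(0774040074007) expands symbol-by-symbol to 40 07 07 077 40 077 40 40 07 077 40 40 07; joining the 13 pieces gives the next term.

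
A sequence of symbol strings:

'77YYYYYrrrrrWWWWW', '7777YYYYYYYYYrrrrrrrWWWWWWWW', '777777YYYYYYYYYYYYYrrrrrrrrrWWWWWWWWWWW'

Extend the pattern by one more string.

77777777YYYYYYYYYYYYYYYYYrrrrrrrrrrrWWWWWWWWWWWWWW

Reading off run lengths: 7 runs 2, 4, 6; Y runs 5, 9, 13; r runs 5, 7, 9; W runs 5, 8, 11 — each is linear in n (n = 1, 2, …).
At n = 4 the blocks have lengths 8, 17, 11, 14.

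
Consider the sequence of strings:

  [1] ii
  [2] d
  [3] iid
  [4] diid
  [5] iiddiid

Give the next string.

diidiiddiid

Each term (from the third on) is the two preceding terms concatenated in order: term 3 = ii·d = iid.
So term 6 is diid·iiddiid.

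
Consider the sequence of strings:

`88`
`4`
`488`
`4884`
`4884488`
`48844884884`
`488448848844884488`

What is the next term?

48844884884488448848844884884

This is a Fibonacci-style word recurrence s(k) = s(k−1)·s(k−2): e.g. 4·88 = 488.
The next term joins 488448848844884488 and 48844884884.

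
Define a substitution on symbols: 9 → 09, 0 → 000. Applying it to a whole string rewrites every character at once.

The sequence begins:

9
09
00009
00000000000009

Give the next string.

Rewriting the 14 symbols of 00000000000009 one by one yields 000 000 000 000 000 000 000 000 000 000 000 000 000 09; concatenated:

00000000000000000000000000000000000000009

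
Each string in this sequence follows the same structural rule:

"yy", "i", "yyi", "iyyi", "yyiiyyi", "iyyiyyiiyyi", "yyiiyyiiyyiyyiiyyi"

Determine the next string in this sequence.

iyyiyyiiyyiyyiiyyiiyyiyyiiyyi

Each term (from the third on) is the two preceding terms concatenated in order: term 3 = yy·i = yyi.
The next term joins iyyiyyiiyyi and yyiiyyiiyyiyyiiyyi.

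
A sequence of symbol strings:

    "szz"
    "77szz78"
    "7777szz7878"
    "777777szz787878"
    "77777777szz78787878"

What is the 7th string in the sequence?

777777777777szz787878787878

Each term wraps the previous one in 77 on the left and 78 on the right.
From 77777777szz78787878, 2 further steps: 77777777szz78787878 → 7777777777szz7878787878 → (answer).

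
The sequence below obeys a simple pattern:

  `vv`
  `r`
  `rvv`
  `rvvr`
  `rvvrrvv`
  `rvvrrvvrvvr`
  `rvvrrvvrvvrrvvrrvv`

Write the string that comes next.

rvvrrvvrvvrrvvrrvvrvvrrvvrvvr

From term 3 onward, concatenate the last term with the second-to-last: r·vv = rvv, rvv·r = rvvr, …
Continuing: rvvrrvvrvvrrvvrrvv · rvvrrvvrvvr gives term 8.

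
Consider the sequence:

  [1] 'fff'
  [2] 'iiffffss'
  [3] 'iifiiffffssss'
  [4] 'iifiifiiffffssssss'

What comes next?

s(k+1) = iif·s(k)·ss, so each term gains iif as a prefix and ss as a suffix.
One more step from iifiifiiffffssssss gives the answer.

iifiifiifiiffffssssssss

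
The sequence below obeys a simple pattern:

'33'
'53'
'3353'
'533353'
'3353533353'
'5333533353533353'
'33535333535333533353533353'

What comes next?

From term 3 onward, concatenate the second-to-last term with the last: 33·53 = 3353, 53·3353 = 533353, …
So term 8 is 5333533353533353·33535333535333533353533353.

533353335353335333535333535333533353533353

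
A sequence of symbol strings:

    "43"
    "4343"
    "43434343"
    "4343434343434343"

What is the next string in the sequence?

s(k+1) = s(k)·s(k) — each term doubles the last.
Doubling 4343434343434343:

43434343434343434343434343434343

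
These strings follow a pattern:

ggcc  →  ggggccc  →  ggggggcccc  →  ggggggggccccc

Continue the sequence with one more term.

ggggggggggcccccc

Each string has the form g^{2n} c^{n+1} (n = 1, 2, …).
For the next term, n = 5, so the run lengths are 10, 6.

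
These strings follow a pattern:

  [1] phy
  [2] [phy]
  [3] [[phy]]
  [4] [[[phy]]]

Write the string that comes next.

Each term wraps the previous one in [ on the left and ] on the right.
Applying this once more to [[[phy]]]:

[[[[phy]]]]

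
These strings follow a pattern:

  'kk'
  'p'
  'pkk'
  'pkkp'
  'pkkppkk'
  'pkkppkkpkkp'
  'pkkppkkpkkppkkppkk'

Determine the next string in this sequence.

Each term (from the third on) is the previous term followed by the one before it: term 3 = p·kk = pkk.
So term 8 is pkkppkkpkkppkkppkk·pkkppkkpkkp.

pkkppkkpkkppkkppkkpkkppkkpkkp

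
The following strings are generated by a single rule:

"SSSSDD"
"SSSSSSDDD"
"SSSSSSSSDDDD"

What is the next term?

SSSSSSSSSSDDDDD

Term n consists of 2n S's, followed by n D's, where the shown terms are n = 2, 3, 4.
Setting n = 5 gives 10, 5 characters in each block.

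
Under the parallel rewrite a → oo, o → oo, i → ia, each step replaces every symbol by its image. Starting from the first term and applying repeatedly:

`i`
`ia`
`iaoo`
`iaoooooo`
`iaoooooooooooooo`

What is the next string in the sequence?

Rewriting the 16 symbols of iaoooooooooooooo one by one yields ia oo oo oo oo oo oo oo oo oo oo oo oo oo oo oo; concatenated:

iaoooooooooooooooooooooooooooooo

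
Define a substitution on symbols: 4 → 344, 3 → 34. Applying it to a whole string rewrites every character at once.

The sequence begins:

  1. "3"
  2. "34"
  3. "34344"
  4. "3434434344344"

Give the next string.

Applying the rule to each of the 13 symbols of 3434434344344 gives the pieces 34 344 34 344 344 34 344 34 344 344 34 344 344, which concatenate to the answer.

3434434344344343443434434434344344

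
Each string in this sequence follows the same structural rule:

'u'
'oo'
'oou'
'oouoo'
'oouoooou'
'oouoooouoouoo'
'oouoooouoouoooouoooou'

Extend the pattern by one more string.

Each term (from the third on) is the previous term followed by the one before it: term 3 = oo·u = oou.
Continuing: oouoooouoouoooouoooou · oouoooouoouoo gives term 8.

oouoooouoouoooouoooouoouoooouoouoo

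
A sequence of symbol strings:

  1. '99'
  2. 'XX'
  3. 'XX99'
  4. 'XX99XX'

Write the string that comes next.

From term 3 onward, concatenate the last term with the second-to-last: XX·99 = XX99, XX99·XX = XX99XX, …
The next term joins XX99XX and XX99.

XX99XXXX99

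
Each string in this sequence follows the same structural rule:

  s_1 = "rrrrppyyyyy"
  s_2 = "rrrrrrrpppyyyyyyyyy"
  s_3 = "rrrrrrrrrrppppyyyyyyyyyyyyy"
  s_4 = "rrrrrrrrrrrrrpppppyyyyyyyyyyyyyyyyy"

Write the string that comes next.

The n-th term is 3n+1 r's then n+1 p's then 4n+1 y's (n = 1, 2, …).
For the next term, n = 5, so the run lengths are 16, 6, 21.

rrrrrrrrrrrrrrrrppppppyyyyyyyyyyyyyyyyyyyyy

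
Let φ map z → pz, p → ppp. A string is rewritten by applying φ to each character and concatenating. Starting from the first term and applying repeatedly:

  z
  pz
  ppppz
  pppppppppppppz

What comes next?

Applying the rule to each of the 14 symbols of pppppppppppppz gives the pieces ppp ppp ppp ppp ppp ppp ppp ppp ppp ppp ppp ppp ppp pz, which concatenate to the answer.

ppppppppppppppppppppppppppppppppppppppppz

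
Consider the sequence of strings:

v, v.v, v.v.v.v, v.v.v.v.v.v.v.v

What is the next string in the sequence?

v.v.v.v.v.v.v.v.v.v.v.v.v.v.v.v

Each string is two copies of the previous one joined by '.'.
One more doubling of v.v.v.v.v.v.v.v gives the answer.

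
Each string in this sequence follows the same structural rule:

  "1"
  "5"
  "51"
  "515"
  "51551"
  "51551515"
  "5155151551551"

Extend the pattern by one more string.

515515155155151551515

From term 3 onward, concatenate the last term with the second-to-last: 5·1 = 51, 51·5 = 515, …
So term 8 is 5155151551551·51551515.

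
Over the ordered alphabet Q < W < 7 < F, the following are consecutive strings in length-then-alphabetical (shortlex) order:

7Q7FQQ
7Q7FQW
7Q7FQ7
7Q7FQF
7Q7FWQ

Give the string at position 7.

7Q7FW7

Stepping forward 2 times from 7Q7FWQ: 7Q7FWQ → 7Q7FWW, then the target.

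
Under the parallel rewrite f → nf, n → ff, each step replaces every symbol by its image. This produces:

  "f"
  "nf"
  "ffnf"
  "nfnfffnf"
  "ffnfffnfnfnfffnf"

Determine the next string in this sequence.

nfnfffnfnfnfffnfffnfffnfnfnfffnf

φ(ffnfffnfnfnfffnf) expands symbol-by-symbol to nf nf ff nf nf nf ff nf ff nf ff nf nf nf ff nf; joining the 16 pieces gives the next term.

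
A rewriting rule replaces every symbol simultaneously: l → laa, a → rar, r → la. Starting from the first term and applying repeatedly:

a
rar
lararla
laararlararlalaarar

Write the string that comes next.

Rewriting the 19 symbols of laararlararlalaarar one by one yields laa rar rar la rar la laa rar la rar la laa rar laa rar rar la rar la; concatenated:

laararrarlararlalaararlararlalaararlaararrarlararla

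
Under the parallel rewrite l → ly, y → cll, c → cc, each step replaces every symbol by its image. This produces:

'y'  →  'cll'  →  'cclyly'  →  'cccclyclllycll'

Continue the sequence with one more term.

φ(cccclyclllycll) expands symbol-by-symbol to cc cc cc cc ly cll cc ly ly ly cll cc ly ly; joining the 14 pieces gives the next term.

cccccccclycllcclylylycllcclyly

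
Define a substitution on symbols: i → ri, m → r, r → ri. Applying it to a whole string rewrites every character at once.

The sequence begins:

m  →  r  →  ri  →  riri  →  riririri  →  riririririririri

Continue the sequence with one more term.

φ(riririririririri) expands symbol-by-symbol to ri ri ri ri ri ri ri ri ri ri ri ri ri ri ri ri; joining the 16 pieces gives the next term.

riririririririririririririririri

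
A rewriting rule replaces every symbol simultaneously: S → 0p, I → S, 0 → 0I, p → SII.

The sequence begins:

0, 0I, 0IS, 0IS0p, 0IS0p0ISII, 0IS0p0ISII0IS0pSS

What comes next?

0IS0p0ISII0IS0pSS0IS0p0ISII0p0p

Applying the rule to each of the 17 symbols of 0IS0p0ISII0IS0pSS gives the pieces 0I S 0p 0I SII 0I S 0p S S 0I S 0p 0I SII 0p 0p, which concatenate to the answer.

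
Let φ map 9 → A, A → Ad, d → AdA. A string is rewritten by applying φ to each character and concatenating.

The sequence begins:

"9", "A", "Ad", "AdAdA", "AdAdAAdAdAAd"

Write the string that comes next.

AdAdAAdAdAAdAdAdAAdAdAAdAdAdA

Expanding AdAdAAdAdAAd: A→Ad, d→AdA, A→Ad, d→AdA, A→Ad, A→Ad, d→AdA, A→Ad, d→AdA, A→Ad, A→Ad, d→AdA. Concatenated: Ad AdA Ad AdA Ad Ad AdA Ad AdA Ad Ad AdA.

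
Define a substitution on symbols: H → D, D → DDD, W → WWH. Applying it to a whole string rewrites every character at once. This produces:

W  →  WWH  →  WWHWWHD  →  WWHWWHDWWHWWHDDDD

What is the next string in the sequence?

Replace each of the 17 characters of WWHWWHDWWHWWHDDDD in place — WWH WWH D WWH WWH D DDD WWH WWH D WWH WWH D DDD DDD DDD DDD — and concatenate.

WWHWWHDWWHWWHDDDDWWHWWHDWWHWWHDDDDDDDDDDDDD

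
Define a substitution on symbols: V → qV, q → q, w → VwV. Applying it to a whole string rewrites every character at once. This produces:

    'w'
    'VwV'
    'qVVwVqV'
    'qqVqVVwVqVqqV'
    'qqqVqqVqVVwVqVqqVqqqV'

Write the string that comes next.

Replace each of the 21 characters of qqqVqqVqVVwVqVqqVqqqV in place — q q q qV q q qV q qV qV VwV qV q qV q q qV q q q qV — and concatenate.

qqqqVqqqVqqVqVVwVqVqqVqqqVqqqqV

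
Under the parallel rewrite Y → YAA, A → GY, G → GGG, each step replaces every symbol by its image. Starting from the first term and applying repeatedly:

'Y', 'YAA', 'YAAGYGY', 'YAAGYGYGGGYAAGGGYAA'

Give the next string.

YAAGYGYGGGYAAGGGYAAGGGGGGGGGYAAGYGYGGGGGGGGGYAAGYGY

φ(YAAGYGYGGGYAAGGGYAA) expands symbol-by-symbol to YAA GY GY GGG YAA GGG YAA GGG GGG GGG YAA GY GY GGG GGG GGG YAA GY GY; joining the 19 pieces gives the next term.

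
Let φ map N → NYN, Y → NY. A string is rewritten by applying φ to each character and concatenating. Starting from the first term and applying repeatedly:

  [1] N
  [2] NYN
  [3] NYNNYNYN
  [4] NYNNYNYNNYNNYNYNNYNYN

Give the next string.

NYNNYNYNNYNNYNYNNYNYNNYNNYNYNNYNNYNYNNYNYNNYNNYNYNNYNYN

Applying the rule to each of the 21 symbols of NYNNYNYNNYNNYNYNNYNYN gives the pieces NYN NY NYN NYN NY NYN NY NYN NYN NY NYN NYN NY NYN NY NYN NYN NY NYN NY NYN, which concatenate to the answer.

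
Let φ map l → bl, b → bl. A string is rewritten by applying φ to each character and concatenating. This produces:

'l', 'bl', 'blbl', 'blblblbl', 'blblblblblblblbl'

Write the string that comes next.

blblblblblblblblblblblblblblblbl

Replace each of the 16 characters of blblblblblblblbl in place — bl bl bl bl bl bl bl bl bl bl bl bl bl bl bl bl — and concatenate.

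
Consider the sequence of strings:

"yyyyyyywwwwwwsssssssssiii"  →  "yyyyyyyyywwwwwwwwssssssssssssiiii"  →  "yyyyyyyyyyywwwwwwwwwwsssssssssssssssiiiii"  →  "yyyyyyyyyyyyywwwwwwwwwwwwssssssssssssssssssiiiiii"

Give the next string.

Term n consists of 2n+1 y's, followed by 2n w's, followed by 3n s's, followed by n i's, where the shown terms are n = 3, 4, 5, 6.
Setting n = 7 gives 15, 14, 21, 7 characters in each block.

yyyyyyyyyyyyyyywwwwwwwwwwwwwwsssssssssssssssssssssiiiiiii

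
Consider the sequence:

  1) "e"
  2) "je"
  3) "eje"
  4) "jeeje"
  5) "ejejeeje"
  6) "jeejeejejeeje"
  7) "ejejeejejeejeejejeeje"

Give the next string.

Each term (from the third on) is the two preceding terms concatenated in order: term 3 = e·je = eje.
The next term joins jeejeejejeeje and ejejeejejeejeejejeeje.

jeejeejejeejeejejeejejeejeejejeeje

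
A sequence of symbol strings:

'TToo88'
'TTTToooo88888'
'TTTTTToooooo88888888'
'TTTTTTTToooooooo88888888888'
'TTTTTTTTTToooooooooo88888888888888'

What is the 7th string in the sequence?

Each string has the form T^{2n} o^{2n} 8^{3n-1} (n = 1, 2, …).
For term 7, n = 7, so the run lengths are 14, 14, 20.

TTTTTTTTTTTTTToooooooooooooo88888888888888888888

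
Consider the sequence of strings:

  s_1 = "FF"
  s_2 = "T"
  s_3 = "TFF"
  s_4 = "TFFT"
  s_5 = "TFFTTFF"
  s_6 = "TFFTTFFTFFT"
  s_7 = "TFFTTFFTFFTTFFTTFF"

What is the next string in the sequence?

TFFTTFFTFFTTFFTTFFTFFTTFFTFFT

Each term (from the third on) is the previous term followed by the one before it: term 3 = T·FF = TFF.
Continuing: TFFTTFFTFFTTFFTTFF · TFFTTFFTFFT gives term 8.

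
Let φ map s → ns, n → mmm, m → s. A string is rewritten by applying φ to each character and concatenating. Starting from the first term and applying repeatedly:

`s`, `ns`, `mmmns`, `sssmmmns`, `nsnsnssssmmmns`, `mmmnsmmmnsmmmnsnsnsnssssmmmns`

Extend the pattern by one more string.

Rewriting the 29 symbols of mmmnsmmmnsmmmnsnsnsnssssmmmns one by one yields s s s mmm ns s s s mmm ns s s s mmm ns mmm ns mmm ns mmm ns ns ns ns s s s mmm ns; concatenated:

sssmmmnssssmmmnssssmmmnsmmmnsmmmnsmmmnsnsnsnssssmmmns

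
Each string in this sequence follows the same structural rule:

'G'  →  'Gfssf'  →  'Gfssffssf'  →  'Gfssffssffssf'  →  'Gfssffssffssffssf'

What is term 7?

Gfssffssffssffssffssffssf

Every step adds fssf to the end: s(k+1) = s(k)·fssf.
From Gfssffssffssffssf, 2 further steps: Gfssffssffssffssf → Gfssffssffssffssffssf → (answer).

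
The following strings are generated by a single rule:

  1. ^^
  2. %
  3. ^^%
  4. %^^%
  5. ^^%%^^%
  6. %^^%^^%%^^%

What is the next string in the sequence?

Each term (from the third on) is the two preceding terms concatenated in order: term 3 = ^^·% = ^^%.
Continuing: ^^%%^^% · %^^%^^%%^^% gives term 7.

^^%%^^%%^^%^^%%^^%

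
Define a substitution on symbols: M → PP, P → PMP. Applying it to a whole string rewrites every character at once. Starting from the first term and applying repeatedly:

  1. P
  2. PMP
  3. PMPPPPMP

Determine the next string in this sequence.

Rewriting each symbol of PMPPPPMP: P→PMP, M→PP, P→PMP, P→PMP, P→PMP, P→PMP, M→PP, P→PMP, which concatenates to PMP PP PMP PMP PMP PMP PP PMP.

PMPPPPMPPMPPMPPMPPPPMP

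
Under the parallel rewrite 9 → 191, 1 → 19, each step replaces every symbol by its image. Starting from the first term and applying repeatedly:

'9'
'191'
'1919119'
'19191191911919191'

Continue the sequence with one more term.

Rewriting the 17 symbols of 19191191911919191 one by one yields 19 191 19 191 19 19 191 19 191 19 19 191 19 191 19 191 19; concatenated:

19191191911919191191911919191191911919119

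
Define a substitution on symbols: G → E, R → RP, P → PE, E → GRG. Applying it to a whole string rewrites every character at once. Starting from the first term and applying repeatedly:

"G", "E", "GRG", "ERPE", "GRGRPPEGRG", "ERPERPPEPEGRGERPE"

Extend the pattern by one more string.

GRGRPPEGRGRPPEPEGRGPEGRGERPEGRGRPPEGRG

φ(ERPERPPEPEGRGERPE) expands symbol-by-symbol to GRG RP PE GRG RP PE PE GRG PE GRG E RP E GRG RP PE GRG; joining the 17 pieces gives the next term.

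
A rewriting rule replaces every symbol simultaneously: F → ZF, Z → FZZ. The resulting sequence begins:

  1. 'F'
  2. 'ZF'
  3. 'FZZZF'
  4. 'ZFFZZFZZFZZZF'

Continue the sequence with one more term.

Rewriting the 13 symbols of ZFFZZFZZFZZZF one by one yields FZZ ZF ZF FZZ FZZ ZF FZZ FZZ ZF FZZ FZZ FZZ ZF; concatenated:

FZZZFZFFZZFZZZFFZZFZZZFFZZFZZFZZZF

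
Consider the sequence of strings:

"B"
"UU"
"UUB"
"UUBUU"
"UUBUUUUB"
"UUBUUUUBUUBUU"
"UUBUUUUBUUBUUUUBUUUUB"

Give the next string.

UUBUUUUBUUBUUUUBUUUUBUUBUUUUBUUBUU

From term 3 onward, concatenate the last term with the second-to-last: UU·B = UUB, UUB·UU = UUBUU, …
So term 8 is UUBUUUUBUUBUUUUBUUUUB·UUBUUUUBUUBUU.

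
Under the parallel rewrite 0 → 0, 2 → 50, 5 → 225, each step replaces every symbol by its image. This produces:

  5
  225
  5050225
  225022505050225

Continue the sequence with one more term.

5050225050502250225022505050225

Replace each of the 15 characters of 225022505050225 in place — 50 50 225 0 50 50 225 0 225 0 225 0 50 50 225 — and concatenate.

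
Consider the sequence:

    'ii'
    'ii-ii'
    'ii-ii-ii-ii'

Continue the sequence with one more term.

ii-ii-ii-ii-ii-ii-ii-ii

Each string is two copies of the previous one joined by '-'.
So the next term is two copies of ii-ii-ii-ii with '-' between the halves.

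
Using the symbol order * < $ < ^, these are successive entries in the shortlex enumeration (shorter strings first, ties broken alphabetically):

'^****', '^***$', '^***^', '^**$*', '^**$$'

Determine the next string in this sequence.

Find the rightmost character of ^**$$ below ^, bump it to the next letter, and reset everything to its right to *.

^**$^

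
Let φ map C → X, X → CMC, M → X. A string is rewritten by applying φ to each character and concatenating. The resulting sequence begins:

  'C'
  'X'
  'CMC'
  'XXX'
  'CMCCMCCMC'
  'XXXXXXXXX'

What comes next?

Expanding XXXXXXXXX: X→CMC, X→CMC, X→CMC, X→CMC, X→CMC, X→CMC, X→CMC, X→CMC, X→CMC. Concatenated: CMC CMC CMC CMC CMC CMC CMC CMC CMC.

CMCCMCCMCCMCCMCCMCCMCCMCCMC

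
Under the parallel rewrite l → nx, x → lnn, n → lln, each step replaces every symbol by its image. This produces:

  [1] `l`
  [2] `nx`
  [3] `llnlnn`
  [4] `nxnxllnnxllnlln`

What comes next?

Applying the rule to each of the 15 symbols of nxnxllnnxllnlln gives the pieces lln lnn lln lnn nx nx lln lln lnn nx nx lln nx nx lln, which concatenate to the answer.

llnlnnllnlnnnxnxllnllnlnnnxnxllnnxnxlln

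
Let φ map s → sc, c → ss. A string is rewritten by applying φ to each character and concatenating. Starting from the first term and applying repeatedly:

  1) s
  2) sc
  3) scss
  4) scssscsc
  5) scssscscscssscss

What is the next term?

Replace each of the 16 characters of scssscscscssscss in place — sc ss sc sc sc ss sc ss sc ss sc sc sc ss sc sc — and concatenate.

scssscscscssscssscssscscscssscsc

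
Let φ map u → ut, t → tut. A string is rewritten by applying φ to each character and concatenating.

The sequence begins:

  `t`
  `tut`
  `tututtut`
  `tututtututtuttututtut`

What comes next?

Rewriting the 21 symbols of tututtututtuttututtut one by one yields tut ut tut ut tut tut ut tut ut tut tut ut tut tut ut tut ut tut tut ut tut; concatenated:

tututtututtuttututtututtuttututtuttututtututtuttututtut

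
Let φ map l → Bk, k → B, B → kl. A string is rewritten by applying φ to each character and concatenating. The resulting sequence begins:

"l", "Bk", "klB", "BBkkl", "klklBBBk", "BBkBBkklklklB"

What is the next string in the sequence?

klklBklklBBBkBBkBBkkl

Applying the rule to each of the 13 symbols of BBkBBkklklklB gives the pieces kl kl B kl kl B B Bk B Bk B Bk kl, which concatenate to the answer.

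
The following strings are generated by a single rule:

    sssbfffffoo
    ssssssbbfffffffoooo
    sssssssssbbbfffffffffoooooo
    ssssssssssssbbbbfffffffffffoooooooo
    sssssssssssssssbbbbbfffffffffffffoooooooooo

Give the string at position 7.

sssssssssssssssssssssbbbbbbbfffffffffffffffffoooooooooooooo

The n-th term is 3n s's then n b's then 2n+3 f's then 2n o's (n = 1, 2, …).
Setting n = 7 gives 21, 7, 17, 14 characters in each block.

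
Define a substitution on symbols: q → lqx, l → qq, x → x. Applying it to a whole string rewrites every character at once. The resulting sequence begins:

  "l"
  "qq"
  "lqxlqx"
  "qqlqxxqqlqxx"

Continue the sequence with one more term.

lqxlqxqqlqxxxlqxlqxqqlqxxx

Apply φ to qqlqxxqqlqxx symbol by symbol: q→lqx, q→lqx, l→qq, q→lqx, x→x, x→x, q→lqx, q→lqx, l→qq, q→lqx, x→x, x→x; joined: lqx lqx qq lqx x x lqx lqx qq lqx x x.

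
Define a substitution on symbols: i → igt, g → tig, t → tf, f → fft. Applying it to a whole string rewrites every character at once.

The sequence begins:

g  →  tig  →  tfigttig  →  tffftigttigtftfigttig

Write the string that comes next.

tffftfftffttfigttigtftfigttigtfffttffftigttigtftfigttig

φ(tffftigttigtftfigttig) expands symbol-by-symbol to tf fft fft fft tf igt tig tf tf igt tig tf fft tf fft igt tig tf tf igt tig; joining the 21 pieces gives the next term.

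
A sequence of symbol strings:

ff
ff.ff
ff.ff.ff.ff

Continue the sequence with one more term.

ff.ff.ff.ff.ff.ff.ff.ff

Each string is two copies of the previous one joined by '.'.
One more doubling of ff.ff.ff.ff gives the answer.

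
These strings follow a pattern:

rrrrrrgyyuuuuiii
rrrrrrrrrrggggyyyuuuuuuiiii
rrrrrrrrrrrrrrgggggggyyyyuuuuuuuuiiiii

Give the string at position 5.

Term n consists of 4n+2 r's, followed by 3n-2 g's, followed by n+1 y's, followed by 2n+2 u's, followed by n+2 i's (n = 1, 2, …).
At n = 5 the blocks have lengths 22, 13, 6, 12, 7.

rrrrrrrrrrrrrrrrrrrrrrgggggggggggggyyyyyyuuuuuuuuuuuuiiiiiii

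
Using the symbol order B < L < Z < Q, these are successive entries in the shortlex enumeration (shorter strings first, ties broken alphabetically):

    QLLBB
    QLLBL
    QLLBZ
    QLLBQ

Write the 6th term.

QLLLL

Stepping forward 2 times from QLLBQ: QLLBQ → QLLLB, then the target.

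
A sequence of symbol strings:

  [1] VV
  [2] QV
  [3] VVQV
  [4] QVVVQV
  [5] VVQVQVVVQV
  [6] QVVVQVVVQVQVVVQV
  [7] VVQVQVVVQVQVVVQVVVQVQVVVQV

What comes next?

QVVVQVVVQVQVVVQVVVQVQVVVQVQVVVQVVVQVQVVVQV

This is a Fibonacci-style word recurrence s(k) = s(k−2)·s(k−1): e.g. VV·QV = VVQV.
Continuing: QVVVQVVVQVQVVVQV · VVQVQVVVQVQVVVQVVVQVQVVVQV gives term 8.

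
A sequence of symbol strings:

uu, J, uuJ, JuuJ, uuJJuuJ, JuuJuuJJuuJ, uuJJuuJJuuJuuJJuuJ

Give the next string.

From term 3 onward, concatenate the second-to-last term with the last: uu·J = uuJ, J·uuJ = JuuJ, …
So term 8 is JuuJuuJJuuJ·uuJJuuJJuuJuuJJuuJ.

JuuJuuJJuuJuuJJuuJJuuJuuJJuuJ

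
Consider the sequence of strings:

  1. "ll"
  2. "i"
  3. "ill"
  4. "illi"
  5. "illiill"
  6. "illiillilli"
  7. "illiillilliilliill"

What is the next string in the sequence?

From term 3 onward, concatenate the last term with the second-to-last: i·ll = ill, ill·i = illi, …
So term 8 is illiillilliilliill·illiillilli.

illiillilliilliillilliillilli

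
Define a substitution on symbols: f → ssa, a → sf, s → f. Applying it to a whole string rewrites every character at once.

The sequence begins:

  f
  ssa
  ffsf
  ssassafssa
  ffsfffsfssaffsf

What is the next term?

ssassafssassassafssaffsfssassafssa

φ(ffsfffsfssaffsf) expands symbol-by-symbol to ssa ssa f ssa ssa ssa f ssa f f sf ssa ssa f ssa; joining the 15 pieces gives the next term.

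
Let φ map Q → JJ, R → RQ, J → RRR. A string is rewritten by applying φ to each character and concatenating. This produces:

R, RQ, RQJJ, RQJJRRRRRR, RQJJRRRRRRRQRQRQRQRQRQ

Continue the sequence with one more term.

Rewriting the 22 symbols of RQJJRRRRRRRQRQRQRQRQRQ one by one yields RQ JJ RRR RRR RQ RQ RQ RQ RQ RQ RQ JJ RQ JJ RQ JJ RQ JJ RQ JJ RQ JJ; concatenated:

RQJJRRRRRRRQRQRQRQRQRQRQJJRQJJRQJJRQJJRQJJRQJJ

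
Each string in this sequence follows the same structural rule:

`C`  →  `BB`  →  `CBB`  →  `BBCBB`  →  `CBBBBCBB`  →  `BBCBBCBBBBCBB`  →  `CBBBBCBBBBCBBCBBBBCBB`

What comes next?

This is a Fibonacci-style word recurrence s(k) = s(k−2)·s(k−1): e.g. C·BB = CBB.
The next term joins BBCBBCBBBBCBB and CBBBBCBBBBCBBCBBBBCBB.

BBCBBCBBBBCBBCBBBBCBBBBCBBCBBBBCBB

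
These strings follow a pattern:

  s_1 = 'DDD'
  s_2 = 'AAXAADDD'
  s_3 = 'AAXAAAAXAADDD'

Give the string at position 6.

Every step adds AAXAA at the front: s(k+1) = AAXAA·s(k).
From AAXAAAAXAADDD, 3 further steps: AAXAAAAXAADDD → AAXAAAAXAAAAXAADDD → AAXAAAAXAAAAXAAAAXAADDD → (answer).

AAXAAAAXAAAAXAAAAXAAAAXAADDD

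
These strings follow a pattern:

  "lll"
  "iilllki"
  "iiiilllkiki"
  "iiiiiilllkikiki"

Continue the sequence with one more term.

Each term wraps the previous one in ii on the left and ki on the right.
So the next term is ii·iiiiiilllkikiki·ki.

iiiiiiiilllkikikiki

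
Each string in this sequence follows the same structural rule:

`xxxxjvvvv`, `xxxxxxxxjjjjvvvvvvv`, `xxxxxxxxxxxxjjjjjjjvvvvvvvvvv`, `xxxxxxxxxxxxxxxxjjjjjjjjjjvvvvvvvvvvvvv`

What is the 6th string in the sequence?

xxxxxxxxxxxxxxxxxxxxxxxxjjjjjjjjjjjjjjjjvvvvvvvvvvvvvvvvvvv

Each string has the form x^{4n} j^{3n-2} v^{3n+1} (n = 1, 2, …).
For term 6, n = 6, so the run lengths are 24, 16, 19.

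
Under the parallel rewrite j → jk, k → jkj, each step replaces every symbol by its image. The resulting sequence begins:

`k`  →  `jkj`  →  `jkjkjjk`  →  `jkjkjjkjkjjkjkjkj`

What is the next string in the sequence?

Rewriting the 17 symbols of jkjkjjkjkjjkjkjkj one by one yields jk jkj jk jkj jk jk jkj jk jkj jk jk jkj jk jkj jk jkj jk; concatenated:

jkjkjjkjkjjkjkjkjjkjkjjkjkjkjjkjkjjkjkjjk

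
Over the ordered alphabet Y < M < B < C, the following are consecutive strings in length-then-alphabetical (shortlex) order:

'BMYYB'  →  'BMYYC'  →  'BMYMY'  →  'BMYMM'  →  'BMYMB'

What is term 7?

BMYBY

Continuing the enumeration 2 steps past BMYMB: BMYMB → BMYMC → (answer).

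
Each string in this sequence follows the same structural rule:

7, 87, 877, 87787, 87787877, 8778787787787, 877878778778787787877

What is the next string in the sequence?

8778787787787877878778778787787787

From term 3 onward, concatenate the last term with the second-to-last: 87·7 = 877, 877·87 = 87787, …
Continuing: 877878778778787787877 · 8778787787787 gives term 8.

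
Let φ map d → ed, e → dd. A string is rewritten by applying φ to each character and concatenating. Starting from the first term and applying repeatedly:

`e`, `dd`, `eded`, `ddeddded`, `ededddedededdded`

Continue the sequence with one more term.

Applying the rule to each of the 16 symbols of ededddedededdded gives the pieces dd ed dd ed ed ed dd ed dd ed dd ed ed ed dd ed, which concatenate to the answer.

ddedddedededddedddedddedededdded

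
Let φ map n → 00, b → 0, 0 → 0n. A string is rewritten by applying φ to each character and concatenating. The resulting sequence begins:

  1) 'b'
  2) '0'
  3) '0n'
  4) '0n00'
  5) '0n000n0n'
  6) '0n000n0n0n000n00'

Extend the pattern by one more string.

0n000n0n0n000n000n000n0n0n000n0n

Applying the rule to each of the 16 symbols of 0n000n0n0n000n00 gives the pieces 0n 00 0n 0n 0n 00 0n 00 0n 00 0n 0n 0n 00 0n 0n, which concatenate to the answer.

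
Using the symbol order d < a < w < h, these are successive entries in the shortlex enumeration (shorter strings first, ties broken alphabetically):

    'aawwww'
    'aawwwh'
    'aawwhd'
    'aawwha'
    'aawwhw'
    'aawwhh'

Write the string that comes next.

aawhdd

Treat aawwhh as a base-4 numeral over the given alphabet and add one, carrying through any trailing h's.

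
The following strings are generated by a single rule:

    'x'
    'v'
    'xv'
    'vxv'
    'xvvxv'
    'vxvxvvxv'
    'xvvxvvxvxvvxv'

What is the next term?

From term 3 onward, concatenate the second-to-last term with the last: x·v = xv, v·xv = vxv, …
Continuing: vxvxvvxv · xvvxvvxvxvvxv gives term 8.

vxvxvvxvxvvxvvxvxvvxv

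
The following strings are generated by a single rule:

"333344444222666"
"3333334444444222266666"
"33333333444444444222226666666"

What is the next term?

Each string has the form 3^{2n} 4^{2n+1} 2^{n+1} 6^{2n-1}, where the shown terms are n = 2, 3, 4.
For the next term, n = 5, so the run lengths are 10, 11, 6, 9.

333333333344444444444222222666666666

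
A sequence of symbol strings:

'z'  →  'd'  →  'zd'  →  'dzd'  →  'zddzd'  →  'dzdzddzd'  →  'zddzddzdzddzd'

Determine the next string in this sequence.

Each term (from the third on) is the two preceding terms concatenated in order: term 3 = z·d = zd.
The next term joins dzdzddzd and zddzddzdzddzd.

dzdzddzdzddzddzdzddzd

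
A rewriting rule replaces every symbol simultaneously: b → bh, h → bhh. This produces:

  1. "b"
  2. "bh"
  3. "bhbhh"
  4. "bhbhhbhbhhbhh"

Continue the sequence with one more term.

Replace each of the 13 characters of bhbhhbhbhhbhh in place — bh bhh bh bhh bhh bh bhh bh bhh bhh bh bhh bhh — and concatenate.

bhbhhbhbhhbhhbhbhhbhbhhbhhbhbhhbhh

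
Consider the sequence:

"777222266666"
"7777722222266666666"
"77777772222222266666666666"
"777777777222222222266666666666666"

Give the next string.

7777777777722222222222266666666666666666

Term n consists of 2n+1 7's, followed by 2n+2 2's, followed by 3n+2 6's (n = 1, 2, …).
Setting n = 5 gives 11, 12, 17 characters in each block.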